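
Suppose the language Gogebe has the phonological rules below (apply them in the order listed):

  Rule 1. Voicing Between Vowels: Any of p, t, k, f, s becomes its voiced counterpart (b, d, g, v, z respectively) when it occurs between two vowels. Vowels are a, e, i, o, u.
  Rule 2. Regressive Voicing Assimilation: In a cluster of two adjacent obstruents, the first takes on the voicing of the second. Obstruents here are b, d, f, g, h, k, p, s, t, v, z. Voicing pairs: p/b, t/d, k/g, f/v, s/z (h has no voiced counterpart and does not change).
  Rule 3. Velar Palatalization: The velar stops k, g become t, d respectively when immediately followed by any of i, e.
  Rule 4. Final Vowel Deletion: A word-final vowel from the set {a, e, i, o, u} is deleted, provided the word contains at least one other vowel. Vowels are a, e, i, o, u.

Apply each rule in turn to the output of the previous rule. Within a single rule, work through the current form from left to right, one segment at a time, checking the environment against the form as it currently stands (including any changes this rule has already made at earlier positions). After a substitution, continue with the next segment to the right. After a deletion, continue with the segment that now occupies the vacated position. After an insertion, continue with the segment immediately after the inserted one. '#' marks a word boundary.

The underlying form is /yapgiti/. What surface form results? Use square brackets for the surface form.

Rule 1 Voicing Between Vowels: [yapgiti] → [yapgidi]
Rule 2 Regressive Voicing Assimilation: [yapgidi] → [yabgidi]
Rule 3 Velar Palatalization: [yabgidi] → [yabdidi]
Rule 4 Final Vowel Deletion: [yabdidi] → [yabdid]

[yabdid]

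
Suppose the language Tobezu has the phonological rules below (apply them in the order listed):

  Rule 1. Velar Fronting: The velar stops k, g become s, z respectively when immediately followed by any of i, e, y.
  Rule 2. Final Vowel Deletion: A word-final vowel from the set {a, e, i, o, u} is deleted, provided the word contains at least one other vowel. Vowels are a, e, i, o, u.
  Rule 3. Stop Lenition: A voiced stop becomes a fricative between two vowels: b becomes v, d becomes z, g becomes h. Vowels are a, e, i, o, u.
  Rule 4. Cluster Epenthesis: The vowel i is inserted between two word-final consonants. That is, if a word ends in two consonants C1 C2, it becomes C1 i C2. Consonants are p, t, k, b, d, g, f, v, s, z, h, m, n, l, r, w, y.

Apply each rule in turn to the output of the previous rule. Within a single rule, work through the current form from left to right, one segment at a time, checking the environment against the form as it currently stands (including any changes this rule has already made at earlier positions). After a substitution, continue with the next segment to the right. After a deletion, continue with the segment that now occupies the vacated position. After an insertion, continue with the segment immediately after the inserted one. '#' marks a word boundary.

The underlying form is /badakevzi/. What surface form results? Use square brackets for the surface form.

[bazaseviz]

Rule 1 Velar Fronting: [badakevzi] → [badasevzi]
Rule 2 Final Vowel Deletion: [badasevzi] → [badasevz]
Rule 3 Stop Lenition: [badasevz] → [bazasevz]
Rule 4 Cluster Epenthesis: [bazasevz] → [bazaseviz]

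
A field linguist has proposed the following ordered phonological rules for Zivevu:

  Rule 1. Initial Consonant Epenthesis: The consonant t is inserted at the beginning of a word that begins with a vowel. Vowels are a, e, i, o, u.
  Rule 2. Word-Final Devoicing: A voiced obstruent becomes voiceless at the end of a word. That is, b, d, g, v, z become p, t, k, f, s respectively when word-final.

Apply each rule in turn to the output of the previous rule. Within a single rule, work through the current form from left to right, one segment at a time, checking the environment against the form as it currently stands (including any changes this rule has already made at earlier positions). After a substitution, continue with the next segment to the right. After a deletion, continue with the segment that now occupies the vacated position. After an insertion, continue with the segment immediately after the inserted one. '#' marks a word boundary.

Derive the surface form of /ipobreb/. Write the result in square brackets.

[tipobrep]

Rule 1 Initial Consonant Epenthesis: [ipobreb] → [tipobreb]
Rule 2 Word-Final Devoicing: [tipobreb] → [tipobrep]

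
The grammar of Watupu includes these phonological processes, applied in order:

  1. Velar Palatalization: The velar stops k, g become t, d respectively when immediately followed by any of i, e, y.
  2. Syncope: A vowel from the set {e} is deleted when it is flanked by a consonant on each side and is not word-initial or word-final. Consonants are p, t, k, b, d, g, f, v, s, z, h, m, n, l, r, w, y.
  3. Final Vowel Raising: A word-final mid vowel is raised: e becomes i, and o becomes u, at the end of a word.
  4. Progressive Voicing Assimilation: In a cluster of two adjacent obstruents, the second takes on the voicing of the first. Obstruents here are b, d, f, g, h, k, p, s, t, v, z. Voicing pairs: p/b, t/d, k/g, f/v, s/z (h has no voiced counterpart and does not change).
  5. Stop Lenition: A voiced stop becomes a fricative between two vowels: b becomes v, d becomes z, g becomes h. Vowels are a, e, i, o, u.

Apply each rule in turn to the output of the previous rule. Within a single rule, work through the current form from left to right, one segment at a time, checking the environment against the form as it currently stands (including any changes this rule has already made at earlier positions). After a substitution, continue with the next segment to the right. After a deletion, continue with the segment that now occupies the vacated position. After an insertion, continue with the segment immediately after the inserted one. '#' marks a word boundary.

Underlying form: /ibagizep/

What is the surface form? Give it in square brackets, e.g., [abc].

[ivazizb]

1 Velar Palatalization: [ibagizep] → [ibadizep]
2 Syncope: [ibadizep] → [ibadizp]
3 Final Vowel Raising: no change — [ibadizp]
4 Progressive Voicing Assimilation: [ibadizp] → [ibadizb]
5 Stop Lenition: [ibadizb] → [ivazizb]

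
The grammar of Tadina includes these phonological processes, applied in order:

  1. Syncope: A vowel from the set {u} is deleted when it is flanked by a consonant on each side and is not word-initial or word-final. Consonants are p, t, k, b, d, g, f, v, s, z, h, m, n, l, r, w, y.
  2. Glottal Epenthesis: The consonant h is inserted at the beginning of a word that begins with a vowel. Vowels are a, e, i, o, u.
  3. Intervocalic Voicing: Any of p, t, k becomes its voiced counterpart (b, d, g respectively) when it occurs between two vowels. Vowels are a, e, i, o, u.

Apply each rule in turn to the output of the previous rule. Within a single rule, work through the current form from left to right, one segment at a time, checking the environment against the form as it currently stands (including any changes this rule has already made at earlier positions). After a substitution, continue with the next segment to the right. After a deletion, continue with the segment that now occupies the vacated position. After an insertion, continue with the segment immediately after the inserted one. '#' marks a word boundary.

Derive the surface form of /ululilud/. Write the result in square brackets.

[hullild]

1 Syncope: [ululilud] → [ullild]
2 Glottal Epenthesis: [ullild] → [hullild]
3 Intervocalic Voicing: no change — [hullild]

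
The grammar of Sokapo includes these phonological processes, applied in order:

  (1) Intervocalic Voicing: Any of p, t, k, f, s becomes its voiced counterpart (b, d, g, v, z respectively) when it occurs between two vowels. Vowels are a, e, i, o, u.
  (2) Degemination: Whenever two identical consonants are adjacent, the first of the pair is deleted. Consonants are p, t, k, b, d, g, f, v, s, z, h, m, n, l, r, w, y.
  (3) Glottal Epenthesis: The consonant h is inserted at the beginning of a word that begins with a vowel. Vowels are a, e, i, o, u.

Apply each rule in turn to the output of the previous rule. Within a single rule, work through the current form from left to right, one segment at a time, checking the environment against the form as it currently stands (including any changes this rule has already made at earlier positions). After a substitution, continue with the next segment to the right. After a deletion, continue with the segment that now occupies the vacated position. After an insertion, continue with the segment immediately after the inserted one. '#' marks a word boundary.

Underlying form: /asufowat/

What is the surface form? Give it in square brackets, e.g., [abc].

[hazuvowat]

(1) Intervocalic Voicing: [asufowat] → [azuvowat]
(2) Degemination: no change — [azuvowat]
(3) Glottal Epenthesis: [azuvowat] → [hazuvowat]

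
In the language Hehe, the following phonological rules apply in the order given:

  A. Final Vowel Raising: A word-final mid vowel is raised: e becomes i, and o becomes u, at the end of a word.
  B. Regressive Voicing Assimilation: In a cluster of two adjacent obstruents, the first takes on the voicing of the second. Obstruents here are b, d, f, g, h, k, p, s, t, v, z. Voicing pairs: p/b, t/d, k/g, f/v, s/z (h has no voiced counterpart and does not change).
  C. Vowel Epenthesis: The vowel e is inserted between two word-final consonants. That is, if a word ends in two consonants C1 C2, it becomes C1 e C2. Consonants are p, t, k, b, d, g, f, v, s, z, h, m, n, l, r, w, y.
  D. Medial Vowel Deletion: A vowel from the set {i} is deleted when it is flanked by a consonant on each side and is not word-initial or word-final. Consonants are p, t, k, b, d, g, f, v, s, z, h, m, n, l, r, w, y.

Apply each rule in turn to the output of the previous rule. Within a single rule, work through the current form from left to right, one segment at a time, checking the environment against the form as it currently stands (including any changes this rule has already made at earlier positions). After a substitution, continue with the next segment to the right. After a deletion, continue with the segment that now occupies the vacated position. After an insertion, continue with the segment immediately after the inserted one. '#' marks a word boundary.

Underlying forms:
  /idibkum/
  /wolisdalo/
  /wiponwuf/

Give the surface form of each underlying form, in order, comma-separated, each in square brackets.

[idpkum], [wolzdalu], [wponwuf]

/idibkum/:
  A Final Vowel Raising: no change — [idibkum]
  B Regressive Voicing Assimilation: [idibkum] → [idipkum]
  C Vowel Epenthesis: no change — [idipkum]
  D Medial Vowel Deletion: [idipkum] → [idpkum]
/wolisdalo/:
  A Final Vowel Raising: [wolisdalo] → [wolisdalu]
  B Regressive Voicing Assimilation: [wolisdalu] → [wolizdalu]
  C Vowel Epenthesis: no change — [wolizdalu]
  D Medial Vowel Deletion: [wolizdalu] → [wolzdalu]
/wiponwuf/:
  A Final Vowel Raising: no change — [wiponwuf]
  B Regressive Voicing Assimilation: no change — [wiponwuf]
  C Vowel Epenthesis: no change — [wiponwuf]
  D Medial Vowel Deletion: [wiponwuf] → [wponwuf]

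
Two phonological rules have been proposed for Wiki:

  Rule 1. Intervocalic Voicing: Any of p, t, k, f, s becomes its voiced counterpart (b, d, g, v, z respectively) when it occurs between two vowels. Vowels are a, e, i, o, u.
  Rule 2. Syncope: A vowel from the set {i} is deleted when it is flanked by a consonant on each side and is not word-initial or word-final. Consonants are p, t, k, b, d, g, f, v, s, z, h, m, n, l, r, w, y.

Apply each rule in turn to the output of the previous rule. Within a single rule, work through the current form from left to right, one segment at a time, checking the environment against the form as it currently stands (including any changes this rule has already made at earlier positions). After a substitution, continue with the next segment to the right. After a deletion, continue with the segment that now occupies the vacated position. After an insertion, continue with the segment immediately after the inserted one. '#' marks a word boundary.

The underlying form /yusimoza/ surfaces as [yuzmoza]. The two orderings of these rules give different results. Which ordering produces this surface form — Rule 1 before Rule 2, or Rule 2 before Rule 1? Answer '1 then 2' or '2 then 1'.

Order 1 then 2:
  1 Intervocalic Voicing: [yusimoza] → [yuzimoza]
  2 Syncope: [yuzimoza] → [yuzmoza]
  result: [yuzmoza]
Order 2 then 1:
  2 Syncope: [yusimoza] → [yusmoza]
  1 Intervocalic Voicing: no change — [yusmoza]
  result: [yusmoza]

1 then 2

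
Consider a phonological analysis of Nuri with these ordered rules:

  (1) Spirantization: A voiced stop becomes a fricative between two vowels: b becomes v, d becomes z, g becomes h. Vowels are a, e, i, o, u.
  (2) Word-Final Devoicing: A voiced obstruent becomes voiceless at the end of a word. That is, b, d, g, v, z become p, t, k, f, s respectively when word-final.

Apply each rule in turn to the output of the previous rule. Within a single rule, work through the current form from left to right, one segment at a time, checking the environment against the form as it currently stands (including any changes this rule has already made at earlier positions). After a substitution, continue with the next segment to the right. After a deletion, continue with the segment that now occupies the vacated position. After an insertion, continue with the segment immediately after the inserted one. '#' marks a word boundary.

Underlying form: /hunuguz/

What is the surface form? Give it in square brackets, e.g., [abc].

(1) Spirantization: [hunuguz] → [hunuhuz]
(2) Word-Final Devoicing: [hunuhuz] → [hunuhus]

[hunuhus]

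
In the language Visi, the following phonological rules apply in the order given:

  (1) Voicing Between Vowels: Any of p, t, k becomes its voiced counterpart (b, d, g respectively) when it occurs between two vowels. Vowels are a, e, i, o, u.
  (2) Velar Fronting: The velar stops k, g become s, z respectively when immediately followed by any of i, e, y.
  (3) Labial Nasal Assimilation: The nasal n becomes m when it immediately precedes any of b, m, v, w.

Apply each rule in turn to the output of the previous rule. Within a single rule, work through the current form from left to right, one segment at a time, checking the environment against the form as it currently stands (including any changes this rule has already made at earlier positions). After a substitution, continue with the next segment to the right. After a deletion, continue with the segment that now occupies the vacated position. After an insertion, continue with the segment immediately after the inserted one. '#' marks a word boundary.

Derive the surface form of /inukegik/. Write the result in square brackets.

(1) Voicing Between Vowels: [inukegik] → [inugegik]
(2) Velar Fronting: [inugegik] → [inuzezik]
(3) Labial Nasal Assimilation: no change — [inuzezik]

[inuzezik]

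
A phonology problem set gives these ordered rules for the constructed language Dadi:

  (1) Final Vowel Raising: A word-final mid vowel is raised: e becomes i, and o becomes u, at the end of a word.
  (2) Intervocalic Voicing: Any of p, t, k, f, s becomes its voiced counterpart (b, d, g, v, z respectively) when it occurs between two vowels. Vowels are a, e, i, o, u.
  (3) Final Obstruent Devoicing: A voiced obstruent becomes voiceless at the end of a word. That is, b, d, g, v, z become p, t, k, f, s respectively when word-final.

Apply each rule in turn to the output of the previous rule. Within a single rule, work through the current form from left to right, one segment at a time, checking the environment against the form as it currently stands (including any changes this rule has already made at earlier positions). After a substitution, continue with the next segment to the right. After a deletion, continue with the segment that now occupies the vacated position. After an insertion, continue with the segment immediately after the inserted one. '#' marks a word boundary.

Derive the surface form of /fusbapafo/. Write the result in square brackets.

(1) Final Vowel Raising: [fusbapafo] → [fusbapafu]
(2) Intervocalic Voicing: [fusbapafu] → [fusbabavu]
(3) Final Obstruent Devoicing: no change — [fusbabavu]

[fusbabavu]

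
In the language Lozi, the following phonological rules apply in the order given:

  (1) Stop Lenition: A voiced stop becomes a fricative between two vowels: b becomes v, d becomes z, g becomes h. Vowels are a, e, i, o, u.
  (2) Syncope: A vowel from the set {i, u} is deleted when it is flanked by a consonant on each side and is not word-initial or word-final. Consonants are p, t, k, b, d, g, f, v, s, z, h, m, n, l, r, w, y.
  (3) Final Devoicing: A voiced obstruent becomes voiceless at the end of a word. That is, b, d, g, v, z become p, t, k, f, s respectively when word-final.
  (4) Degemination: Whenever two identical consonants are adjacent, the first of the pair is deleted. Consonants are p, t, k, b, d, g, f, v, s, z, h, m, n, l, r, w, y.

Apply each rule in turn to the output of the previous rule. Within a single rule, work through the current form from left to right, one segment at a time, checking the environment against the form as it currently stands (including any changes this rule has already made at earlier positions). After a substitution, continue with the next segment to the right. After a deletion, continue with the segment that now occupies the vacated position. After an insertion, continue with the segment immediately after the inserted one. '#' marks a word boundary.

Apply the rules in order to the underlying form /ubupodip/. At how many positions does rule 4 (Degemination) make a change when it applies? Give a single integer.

(1) Stop Lenition: [ubupodip] → [uvupozip]
(2) Syncope: [uvupozip] → [uvpozp]
(3) Final Devoicing: no change — [uvpozp]
(4) Degemination: no change — [uvpozp]
Rule 4 changed 0 position(s).

0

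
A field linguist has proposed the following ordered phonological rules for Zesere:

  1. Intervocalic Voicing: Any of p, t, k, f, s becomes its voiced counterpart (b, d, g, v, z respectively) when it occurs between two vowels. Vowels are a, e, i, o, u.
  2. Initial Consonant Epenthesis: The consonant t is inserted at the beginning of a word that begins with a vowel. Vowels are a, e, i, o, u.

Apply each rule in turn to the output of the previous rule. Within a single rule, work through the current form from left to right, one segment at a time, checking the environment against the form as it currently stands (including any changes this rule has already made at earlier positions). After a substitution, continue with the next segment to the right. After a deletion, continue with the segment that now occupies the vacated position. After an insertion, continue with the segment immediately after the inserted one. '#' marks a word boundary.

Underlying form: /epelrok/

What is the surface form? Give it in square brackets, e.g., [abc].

[tebelrok]

1 Intervocalic Voicing: [epelrok] → [ebelrok]
2 Initial Consonant Epenthesis: [ebelrok] → [tebelrok]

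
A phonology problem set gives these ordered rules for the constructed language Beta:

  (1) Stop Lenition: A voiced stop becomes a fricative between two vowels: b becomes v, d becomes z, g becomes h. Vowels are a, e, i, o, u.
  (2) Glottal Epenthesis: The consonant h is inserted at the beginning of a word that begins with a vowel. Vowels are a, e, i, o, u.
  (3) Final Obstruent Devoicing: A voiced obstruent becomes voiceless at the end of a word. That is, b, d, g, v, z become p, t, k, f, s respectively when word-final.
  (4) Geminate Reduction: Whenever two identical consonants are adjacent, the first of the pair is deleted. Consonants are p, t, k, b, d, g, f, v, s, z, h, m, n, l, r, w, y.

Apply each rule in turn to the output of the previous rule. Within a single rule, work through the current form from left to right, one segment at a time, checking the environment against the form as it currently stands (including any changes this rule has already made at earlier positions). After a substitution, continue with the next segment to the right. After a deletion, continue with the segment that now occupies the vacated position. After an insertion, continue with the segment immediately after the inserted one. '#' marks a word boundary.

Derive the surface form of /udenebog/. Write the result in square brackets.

[huzenevok]

(1) Stop Lenition: [udenebog] → [uzenevog]
(2) Glottal Epenthesis: [uzenevog] → [huzenevog]
(3) Final Obstruent Devoicing: [huzenevog] → [huzenevok]
(4) Geminate Reduction: no change — [huzenevok]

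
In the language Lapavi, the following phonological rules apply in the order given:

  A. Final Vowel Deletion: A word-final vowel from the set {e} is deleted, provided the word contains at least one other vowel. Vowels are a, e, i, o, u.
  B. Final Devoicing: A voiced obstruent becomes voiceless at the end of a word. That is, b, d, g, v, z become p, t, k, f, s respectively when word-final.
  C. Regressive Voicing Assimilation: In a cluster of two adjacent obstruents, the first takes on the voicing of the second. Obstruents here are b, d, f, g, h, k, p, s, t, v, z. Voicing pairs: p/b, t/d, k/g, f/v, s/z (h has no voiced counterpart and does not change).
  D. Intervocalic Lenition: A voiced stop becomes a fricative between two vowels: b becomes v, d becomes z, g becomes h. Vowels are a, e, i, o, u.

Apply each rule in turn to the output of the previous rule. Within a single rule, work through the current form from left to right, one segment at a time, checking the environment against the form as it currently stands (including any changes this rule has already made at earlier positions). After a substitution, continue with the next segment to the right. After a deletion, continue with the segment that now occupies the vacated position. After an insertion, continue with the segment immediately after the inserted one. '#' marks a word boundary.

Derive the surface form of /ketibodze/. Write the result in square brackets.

[ketivots]

A Final Vowel Deletion: [ketibodze] → [ketibodz]
B Final Devoicing: [ketibodz] → [ketibods]
C Regressive Voicing Assimilation: [ketibods] → [ketibots]
D Intervocalic Lenition: [ketibots] → [ketivots]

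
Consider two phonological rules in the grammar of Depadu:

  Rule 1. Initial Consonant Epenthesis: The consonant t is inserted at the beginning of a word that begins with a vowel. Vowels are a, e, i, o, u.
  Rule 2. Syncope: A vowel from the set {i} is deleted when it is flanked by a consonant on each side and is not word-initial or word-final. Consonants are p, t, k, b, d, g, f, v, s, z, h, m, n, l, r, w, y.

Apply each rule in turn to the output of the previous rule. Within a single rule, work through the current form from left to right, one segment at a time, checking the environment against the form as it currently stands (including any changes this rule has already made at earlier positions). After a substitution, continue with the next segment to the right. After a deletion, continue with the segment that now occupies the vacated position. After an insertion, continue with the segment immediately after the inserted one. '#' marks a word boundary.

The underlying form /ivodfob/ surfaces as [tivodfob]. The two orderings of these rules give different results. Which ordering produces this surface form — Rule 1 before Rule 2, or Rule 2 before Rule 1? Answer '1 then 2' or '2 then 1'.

Order 1 then 2:
  1 Initial Consonant Epenthesis: [ivodfob] → [tivodfob]
  2 Syncope: [tivodfob] → [tvodfob]
  result: [tvodfob]
Order 2 then 1:
  2 Syncope: no change — [ivodfob]
  1 Initial Consonant Epenthesis: [ivodfob] → [tivodfob]
  result: [tivodfob]

2 then 1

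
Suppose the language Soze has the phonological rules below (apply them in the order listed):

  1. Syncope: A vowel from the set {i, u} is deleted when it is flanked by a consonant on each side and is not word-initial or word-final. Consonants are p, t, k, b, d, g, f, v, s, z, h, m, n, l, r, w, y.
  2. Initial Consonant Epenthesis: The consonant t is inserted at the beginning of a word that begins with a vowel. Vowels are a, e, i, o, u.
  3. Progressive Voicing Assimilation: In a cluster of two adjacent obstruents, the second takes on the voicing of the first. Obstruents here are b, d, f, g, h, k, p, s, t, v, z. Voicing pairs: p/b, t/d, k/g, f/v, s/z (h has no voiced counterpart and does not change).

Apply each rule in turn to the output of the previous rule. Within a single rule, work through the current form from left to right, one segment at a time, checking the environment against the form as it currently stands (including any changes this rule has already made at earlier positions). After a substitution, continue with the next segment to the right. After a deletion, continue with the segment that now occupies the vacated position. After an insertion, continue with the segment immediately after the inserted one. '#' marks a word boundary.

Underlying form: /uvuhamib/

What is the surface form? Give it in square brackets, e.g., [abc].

1 Syncope: [uvuhamib] → [uvhamb]
2 Initial Consonant Epenthesis: [uvhamb] → [tuvhamb]
3 Progressive Voicing Assimilation: no change — [tuvhamb]

[tuvhamb]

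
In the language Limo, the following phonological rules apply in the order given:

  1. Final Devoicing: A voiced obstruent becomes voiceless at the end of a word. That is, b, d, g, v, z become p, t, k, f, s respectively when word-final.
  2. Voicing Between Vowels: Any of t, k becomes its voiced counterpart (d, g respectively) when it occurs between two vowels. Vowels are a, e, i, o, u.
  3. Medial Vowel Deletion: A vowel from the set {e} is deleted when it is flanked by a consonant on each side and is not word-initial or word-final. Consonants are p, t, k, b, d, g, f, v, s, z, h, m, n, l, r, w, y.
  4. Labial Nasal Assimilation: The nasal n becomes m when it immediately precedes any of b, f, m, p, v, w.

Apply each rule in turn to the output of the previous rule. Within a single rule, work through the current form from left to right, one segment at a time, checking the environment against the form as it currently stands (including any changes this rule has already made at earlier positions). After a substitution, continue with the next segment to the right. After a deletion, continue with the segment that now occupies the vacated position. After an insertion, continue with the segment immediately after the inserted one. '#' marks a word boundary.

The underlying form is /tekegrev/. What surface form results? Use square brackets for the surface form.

[tggrf]

1 Final Devoicing: [tekegrev] → [tekegref]
2 Voicing Between Vowels: [tekegref] → [tegegref]
3 Medial Vowel Deletion: [tegegref] → [tggrf]
4 Labial Nasal Assimilation: no change — [tggrf]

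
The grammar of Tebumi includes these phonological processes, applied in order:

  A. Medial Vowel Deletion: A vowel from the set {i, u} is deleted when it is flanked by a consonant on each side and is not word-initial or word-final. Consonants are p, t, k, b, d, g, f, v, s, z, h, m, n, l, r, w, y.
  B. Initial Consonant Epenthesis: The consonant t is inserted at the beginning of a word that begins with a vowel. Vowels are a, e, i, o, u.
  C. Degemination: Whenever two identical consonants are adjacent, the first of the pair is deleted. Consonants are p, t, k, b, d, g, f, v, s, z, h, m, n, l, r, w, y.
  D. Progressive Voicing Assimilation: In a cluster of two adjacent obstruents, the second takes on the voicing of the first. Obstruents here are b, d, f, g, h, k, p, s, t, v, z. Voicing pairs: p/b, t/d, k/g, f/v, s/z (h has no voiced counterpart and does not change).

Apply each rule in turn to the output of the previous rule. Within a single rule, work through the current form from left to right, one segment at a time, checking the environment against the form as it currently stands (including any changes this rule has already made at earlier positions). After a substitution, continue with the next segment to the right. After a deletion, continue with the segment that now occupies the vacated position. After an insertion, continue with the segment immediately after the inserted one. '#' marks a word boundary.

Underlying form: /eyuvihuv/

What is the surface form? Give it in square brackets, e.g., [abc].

A Medial Vowel Deletion: [eyuvihuv] → [eyvhv]
B Initial Consonant Epenthesis: [eyvhv] → [teyvhv]
C Degemination: no change — [teyvhv]
D Progressive Voicing Assimilation: [teyvhv] → [teyvhf]

[teyvhf]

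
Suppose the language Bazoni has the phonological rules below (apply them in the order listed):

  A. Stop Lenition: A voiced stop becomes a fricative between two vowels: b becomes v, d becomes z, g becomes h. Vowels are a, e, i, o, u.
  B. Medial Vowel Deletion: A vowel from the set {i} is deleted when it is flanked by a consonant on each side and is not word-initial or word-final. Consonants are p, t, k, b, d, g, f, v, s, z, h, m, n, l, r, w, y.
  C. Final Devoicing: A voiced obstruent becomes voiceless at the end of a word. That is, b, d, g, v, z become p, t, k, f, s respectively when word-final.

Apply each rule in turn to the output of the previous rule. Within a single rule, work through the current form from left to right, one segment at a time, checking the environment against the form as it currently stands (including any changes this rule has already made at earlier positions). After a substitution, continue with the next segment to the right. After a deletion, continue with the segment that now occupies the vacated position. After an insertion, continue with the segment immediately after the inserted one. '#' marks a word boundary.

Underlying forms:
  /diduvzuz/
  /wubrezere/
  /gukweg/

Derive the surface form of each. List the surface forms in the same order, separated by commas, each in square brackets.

[dzuvzus], [wubrezere], [gukwek]

/diduvzuz/:
  A Stop Lenition: [diduvzuz] → [dizuvzuz]
  B Medial Vowel Deletion: [dizuvzuz] → [dzuvzuz]
  C Final Devoicing: [dzuvzuz] → [dzuvzus]
/wubrezere/:
  A Stop Lenition: no change — [wubrezere]
  B Medial Vowel Deletion: no change — [wubrezere]
  C Final Devoicing: no change — [wubrezere]
/gukweg/:
  A Stop Lenition: no change — [gukweg]
  B Medial Vowel Deletion: no change — [gukweg]
  C Final Devoicing: [gukweg] → [gukwek]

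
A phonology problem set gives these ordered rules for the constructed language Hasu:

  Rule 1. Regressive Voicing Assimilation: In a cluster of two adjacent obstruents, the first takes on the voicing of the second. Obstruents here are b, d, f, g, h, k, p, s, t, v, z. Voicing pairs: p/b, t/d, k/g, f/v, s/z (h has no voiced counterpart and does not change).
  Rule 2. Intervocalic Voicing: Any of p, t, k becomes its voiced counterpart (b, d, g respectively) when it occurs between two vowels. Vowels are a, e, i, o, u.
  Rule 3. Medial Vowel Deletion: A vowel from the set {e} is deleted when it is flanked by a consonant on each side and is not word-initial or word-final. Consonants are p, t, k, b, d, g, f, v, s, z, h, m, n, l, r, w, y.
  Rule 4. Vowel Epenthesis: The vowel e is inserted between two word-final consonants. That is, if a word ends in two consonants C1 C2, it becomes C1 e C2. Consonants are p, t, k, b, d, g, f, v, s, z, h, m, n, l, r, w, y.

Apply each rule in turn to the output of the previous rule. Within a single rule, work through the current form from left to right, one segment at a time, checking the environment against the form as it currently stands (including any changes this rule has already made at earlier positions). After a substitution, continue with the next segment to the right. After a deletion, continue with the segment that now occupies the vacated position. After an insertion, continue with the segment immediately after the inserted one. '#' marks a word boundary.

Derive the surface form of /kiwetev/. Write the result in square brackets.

[kiwdev]

Rule 1 Regressive Voicing Assimilation: no change — [kiwetev]
Rule 2 Intervocalic Voicing: [kiwetev] → [kiwedev]
Rule 3 Medial Vowel Deletion: [kiwedev] → [kiwdv]
Rule 4 Vowel Epenthesis: [kiwdv] → [kiwdev]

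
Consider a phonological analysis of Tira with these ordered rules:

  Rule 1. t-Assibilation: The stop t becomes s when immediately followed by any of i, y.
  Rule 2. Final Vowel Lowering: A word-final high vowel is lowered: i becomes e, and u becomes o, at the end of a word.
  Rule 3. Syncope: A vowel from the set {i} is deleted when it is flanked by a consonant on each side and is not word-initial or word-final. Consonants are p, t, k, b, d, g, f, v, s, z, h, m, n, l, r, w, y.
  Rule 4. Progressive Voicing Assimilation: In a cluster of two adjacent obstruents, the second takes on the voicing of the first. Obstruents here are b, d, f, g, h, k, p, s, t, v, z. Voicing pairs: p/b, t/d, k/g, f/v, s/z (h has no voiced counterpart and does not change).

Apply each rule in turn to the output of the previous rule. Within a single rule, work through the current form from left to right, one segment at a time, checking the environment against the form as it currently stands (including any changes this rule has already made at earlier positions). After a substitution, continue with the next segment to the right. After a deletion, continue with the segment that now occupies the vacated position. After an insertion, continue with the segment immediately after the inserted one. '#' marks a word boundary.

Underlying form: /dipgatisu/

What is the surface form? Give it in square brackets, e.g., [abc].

[dbgasso]

Rule 1 t-Assibilation: [dipgatisu] → [dipgasisu]
Rule 2 Final Vowel Lowering: [dipgasisu] → [dipgasiso]
Rule 3 Syncope: [dipgasiso] → [dpgasso]
Rule 4 Progressive Voicing Assimilation: [dpgasso] → [dbgasso]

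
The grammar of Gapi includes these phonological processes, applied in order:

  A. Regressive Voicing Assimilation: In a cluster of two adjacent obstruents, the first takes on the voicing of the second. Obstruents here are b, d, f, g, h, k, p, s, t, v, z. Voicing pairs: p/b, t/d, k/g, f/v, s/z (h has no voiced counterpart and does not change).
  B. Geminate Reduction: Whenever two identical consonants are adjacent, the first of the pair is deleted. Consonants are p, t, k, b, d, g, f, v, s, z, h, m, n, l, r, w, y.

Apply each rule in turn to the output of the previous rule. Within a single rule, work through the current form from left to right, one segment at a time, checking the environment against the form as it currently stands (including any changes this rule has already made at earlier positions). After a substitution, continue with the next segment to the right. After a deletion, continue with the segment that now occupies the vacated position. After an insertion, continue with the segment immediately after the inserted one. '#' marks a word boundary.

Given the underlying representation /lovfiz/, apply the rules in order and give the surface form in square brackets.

A Regressive Voicing Assimilation: [lovfiz] → [loffiz]
B Geminate Reduction: [loffiz] → [lofiz]

[lofiz]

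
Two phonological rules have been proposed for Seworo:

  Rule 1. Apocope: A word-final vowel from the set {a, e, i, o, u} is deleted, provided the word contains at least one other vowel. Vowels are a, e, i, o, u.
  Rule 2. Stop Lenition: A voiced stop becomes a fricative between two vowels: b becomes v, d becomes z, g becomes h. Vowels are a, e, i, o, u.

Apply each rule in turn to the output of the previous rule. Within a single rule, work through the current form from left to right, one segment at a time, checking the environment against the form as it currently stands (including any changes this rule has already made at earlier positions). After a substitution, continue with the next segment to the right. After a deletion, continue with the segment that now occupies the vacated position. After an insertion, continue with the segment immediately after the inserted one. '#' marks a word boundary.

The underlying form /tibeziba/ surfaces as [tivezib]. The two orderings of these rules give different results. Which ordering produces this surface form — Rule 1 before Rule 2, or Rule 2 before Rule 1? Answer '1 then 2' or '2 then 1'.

Order 1 then 2:
  1 Apocope: [tibeziba] → [tibezib]
  2 Stop Lenition: [tibezib] → [tivezib]
  result: [tivezib]
Order 2 then 1:
  2 Stop Lenition: [tibeziba] → [tiveziva]
  1 Apocope: [tiveziva] → [tiveziv]
  result: [tiveziv]

1 then 2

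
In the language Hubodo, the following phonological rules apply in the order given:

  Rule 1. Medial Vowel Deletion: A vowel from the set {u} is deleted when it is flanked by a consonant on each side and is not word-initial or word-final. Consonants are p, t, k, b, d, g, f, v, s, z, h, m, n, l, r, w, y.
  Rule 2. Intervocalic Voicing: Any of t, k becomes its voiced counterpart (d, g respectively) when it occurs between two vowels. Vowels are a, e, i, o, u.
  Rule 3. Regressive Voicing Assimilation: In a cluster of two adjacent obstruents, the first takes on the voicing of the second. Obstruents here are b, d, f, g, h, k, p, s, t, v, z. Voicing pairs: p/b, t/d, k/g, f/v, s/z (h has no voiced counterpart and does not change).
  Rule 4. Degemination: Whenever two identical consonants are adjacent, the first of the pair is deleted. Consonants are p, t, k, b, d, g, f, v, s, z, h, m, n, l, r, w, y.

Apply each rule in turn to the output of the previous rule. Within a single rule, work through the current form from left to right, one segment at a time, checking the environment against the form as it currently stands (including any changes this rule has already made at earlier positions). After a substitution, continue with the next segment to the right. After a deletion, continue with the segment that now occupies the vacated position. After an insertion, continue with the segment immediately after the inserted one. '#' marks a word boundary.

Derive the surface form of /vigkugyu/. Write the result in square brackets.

Rule 1 Medial Vowel Deletion: [vigkugyu] → [vigkgyu]
Rule 2 Intervocalic Voicing: no change — [vigkgyu]
Rule 3 Regressive Voicing Assimilation: [vigkgyu] → [vikggyu]
Rule 4 Degemination: [vikggyu] → [vikgyu]

[vikgyu]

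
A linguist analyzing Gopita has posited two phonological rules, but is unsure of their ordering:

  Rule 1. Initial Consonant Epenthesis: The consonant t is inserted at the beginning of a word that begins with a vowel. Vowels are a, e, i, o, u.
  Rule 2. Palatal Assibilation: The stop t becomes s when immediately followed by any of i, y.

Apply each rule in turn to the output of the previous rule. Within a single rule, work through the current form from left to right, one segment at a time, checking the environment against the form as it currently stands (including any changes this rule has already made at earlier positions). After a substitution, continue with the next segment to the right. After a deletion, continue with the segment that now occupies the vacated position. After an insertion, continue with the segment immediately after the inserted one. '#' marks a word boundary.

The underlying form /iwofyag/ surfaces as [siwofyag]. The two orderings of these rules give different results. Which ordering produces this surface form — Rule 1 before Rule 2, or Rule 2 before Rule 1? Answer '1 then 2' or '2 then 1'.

Order 1 then 2:
  1 Initial Consonant Epenthesis: [iwofyag] → [tiwofyag]
  2 Palatal Assibilation: [tiwofyag] → [siwofyag]
  result: [siwofyag]
Order 2 then 1:
  2 Palatal Assibilation: no change — [iwofyag]
  1 Initial Consonant Epenthesis: [iwofyag] → [tiwofyag]
  result: [tiwofyag]

1 then 2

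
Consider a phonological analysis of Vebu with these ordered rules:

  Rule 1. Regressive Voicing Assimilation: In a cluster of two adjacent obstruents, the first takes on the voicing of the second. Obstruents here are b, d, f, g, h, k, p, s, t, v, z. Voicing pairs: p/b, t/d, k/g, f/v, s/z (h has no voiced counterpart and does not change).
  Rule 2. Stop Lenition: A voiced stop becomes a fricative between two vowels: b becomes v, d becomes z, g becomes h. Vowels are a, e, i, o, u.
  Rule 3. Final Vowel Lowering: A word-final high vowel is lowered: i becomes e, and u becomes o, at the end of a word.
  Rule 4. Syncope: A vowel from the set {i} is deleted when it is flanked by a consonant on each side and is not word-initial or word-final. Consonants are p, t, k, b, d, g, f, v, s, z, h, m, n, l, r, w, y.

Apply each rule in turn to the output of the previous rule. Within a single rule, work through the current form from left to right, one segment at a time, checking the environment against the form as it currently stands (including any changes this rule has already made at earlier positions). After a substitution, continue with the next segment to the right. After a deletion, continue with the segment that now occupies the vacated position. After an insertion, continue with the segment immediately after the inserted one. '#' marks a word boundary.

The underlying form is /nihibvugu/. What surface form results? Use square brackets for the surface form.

Rule 1 Regressive Voicing Assimilation: no change — [nihibvugu]
Rule 2 Stop Lenition: [nihibvugu] → [nihibvuhu]
Rule 3 Final Vowel Lowering: [nihibvuhu] → [nihibvuho]
Rule 4 Syncope: [nihibvuho] → [nhbvuho]

[nhbvuho]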